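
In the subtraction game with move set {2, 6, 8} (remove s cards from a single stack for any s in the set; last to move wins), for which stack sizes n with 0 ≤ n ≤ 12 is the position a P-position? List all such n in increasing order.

Build the Grundy sequence with g(k) = mex{g(k−s) : s ∈ {2, 6, 8}, s ≤ k}:
g(0) = mex{} = 0
g(1) = mex{} = 0
g(2) = mex{0} = 1
g(3) = mex{0} = 1
g(4) = mex{1} = 0
g(5) = mex{1} = 0
g(6) = mex{0} = 1
g(7) = mex{0} = 1
g(8) = mex{0,1} = 2
g(9) = mex{0,1} = 2
g(10) = mex{0,1,2} = 3
g(11) = mex{0,1,2} = 3
g(12) = mex{0,1,3} = 2
The P-positions (g = 0) in 0..12 are 0, 1, 4, 5.

0, 1, 4, 5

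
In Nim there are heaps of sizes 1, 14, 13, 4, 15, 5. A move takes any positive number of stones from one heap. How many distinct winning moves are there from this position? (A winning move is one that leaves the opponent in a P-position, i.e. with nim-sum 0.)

3

Compute the nim-sum pairwise:
1 ^ 14 = 15
15 ^ 13 = 2
2 ^ 4 = 6
6 ^ 15 = 9
9 ^ 5 = 12
The overall nim-sum is X = 12. A heap of size p has a winning move iff p XOR X < p (reduce it to p XOR X).
  1: 1 XOR 12 = 13 ≥ 1 — no move.
  14: 14 XOR 12 = 2 < 14 — winning move (to 2).
  13: 13 XOR 12 = 1 < 13 — winning move (to 1).
  4: 4 XOR 12 = 8 ≥ 4 — no move.
  15: 15 XOR 12 = 3 < 15 — winning move (to 3).
  5: 5 XOR 12 = 9 ≥ 5 — no move.
That gives 3 winning moves.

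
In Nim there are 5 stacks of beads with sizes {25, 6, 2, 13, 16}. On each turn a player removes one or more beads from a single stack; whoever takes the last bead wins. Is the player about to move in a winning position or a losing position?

Losing position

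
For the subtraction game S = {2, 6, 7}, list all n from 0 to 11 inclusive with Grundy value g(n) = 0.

0, 1, 4, 5, 9

Build the Grundy sequence with g(k) = mex{g(k−s) : s ∈ {2, 6, 7}, s ≤ k}:
g(0) = mex{} = 0
g(1) = mex{} = 0
g(2) = mex{0} = 1
g(3) = mex{0} = 1
g(4) = mex{1} = 0
g(5) = mex{1} = 0
g(6) = mex{0} = 1
g(7) = mex{0} = 1
g(8) = mex{0,1} = 2
g(9) = mex{1} = 0
g(10) = mex{0,1,2} = 3
g(11) = mex{0} = 1
The P-positions (g = 0) in 0..11 are 0, 1, 4, 5, 9.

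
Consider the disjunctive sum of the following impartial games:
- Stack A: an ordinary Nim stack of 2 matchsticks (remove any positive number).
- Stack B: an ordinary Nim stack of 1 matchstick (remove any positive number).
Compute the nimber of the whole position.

Stack A is a plain Nim stack of size 2, so its Grundy value is 2.
Stack B is a plain Nim stack of size 1, so its Grundy value is 1.
By the Sprague-Grundy theorem, the Grundy value of a sum of independent games is the XOR of the component values.
Combined value = 2 XOR 1 = 3.

3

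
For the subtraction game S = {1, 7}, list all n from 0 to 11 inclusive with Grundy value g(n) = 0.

0, 2, 4, 6, 8, 10

Compute g(0), g(1), … for moves {1, 7}:
k:     0  1  2  3  4  5  6  7  8  9 10 11
g(k):  0  1  0  1  0  1  0  1  0  1  0  1
The P-positions (g = 0) in 0..11 are 0, 2, 4, 6, 8, 10.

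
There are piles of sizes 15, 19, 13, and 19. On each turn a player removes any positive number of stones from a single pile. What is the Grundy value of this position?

2

Nim-sum: 15 ⊕ 19 ⊕ 13 ⊕ 19 = 2.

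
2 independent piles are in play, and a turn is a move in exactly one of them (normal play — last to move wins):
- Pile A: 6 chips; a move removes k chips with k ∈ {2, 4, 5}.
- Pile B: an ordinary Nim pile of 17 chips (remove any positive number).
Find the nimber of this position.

18

Build the Grundy sequence for pile A with g(k) = mex{g(k−s) : s ∈ {2, 4, 5}, s ≤ k}:
g(0) = mex{} = 0
g(1) = mex{} = 0
g(2) = mex{0} = 1
g(3) = mex{0} = 1
g(4) = mex{0,1} = 2
g(5) = mex{0,1} = 2
g(6) = mex{0,1,2} = 3
So g(6) = 3.
Pile B is a plain Nim pile of size 17, so its Grundy value is 17.
The value of a disjunctive sum is the nim-sum of the parts.
Combined value = 3 ⊕ 17 = 18.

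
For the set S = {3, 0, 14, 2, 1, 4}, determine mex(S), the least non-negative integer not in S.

5

The values 0, 1, 2, 3, 4 are all present; 5 is the first non-negative integer missing from the set.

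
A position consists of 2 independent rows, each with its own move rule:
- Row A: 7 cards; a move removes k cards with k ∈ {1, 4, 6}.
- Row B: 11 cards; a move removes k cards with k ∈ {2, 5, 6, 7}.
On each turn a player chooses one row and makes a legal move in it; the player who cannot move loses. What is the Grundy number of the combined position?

Build the Grundy sequence for row A with g(k) = mex{g(k−s) : s ∈ {1, 4, 6}, s ≤ k}:
g(0) = mex{} = 0
g(1) = mex{0} = 1
g(2) = mex{1} = 0
g(3) = mex{0} = 1
g(4) = mex{0,1} = 2
g(5) = mex{1,2} = 0
g(6) = mex{0} = 1
g(7) = mex{1} = 0
So g(7) = 0.
For row B, compute g(0), g(1), … with moves {2, 5, 6, 7}:
k:     0  1  2  3  4  5  6  7  8  9 10 11
g(k):  0  0  1  1  0  2  1  3  2  2  3  3
So g(11) = 3.
The value of a disjunctive sum is the nim-sum of the parts.
Combined value = 0 ⊕ 3 = 3.

3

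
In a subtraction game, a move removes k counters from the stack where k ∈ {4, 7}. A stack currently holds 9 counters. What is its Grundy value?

2

Build the Grundy sequence with g(k) = mex{g(k−s) : s ∈ {4, 7}, s ≤ k}:
g(0) = mex{} = 0
g(1) = mex{} = 0
g(2) = mex{} = 0
g(3) = mex{} = 0
g(4) = mex{0} = 1
g(5) = mex{0} = 1
g(6) = mex{0} = 1
g(7) = mex{0} = 1
g(8) = mex{0,1} = 2
g(9) = mex{0,1} = 2
So g(9) = 2.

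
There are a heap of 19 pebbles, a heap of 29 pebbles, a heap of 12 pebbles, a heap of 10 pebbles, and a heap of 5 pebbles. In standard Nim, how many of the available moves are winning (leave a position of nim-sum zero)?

3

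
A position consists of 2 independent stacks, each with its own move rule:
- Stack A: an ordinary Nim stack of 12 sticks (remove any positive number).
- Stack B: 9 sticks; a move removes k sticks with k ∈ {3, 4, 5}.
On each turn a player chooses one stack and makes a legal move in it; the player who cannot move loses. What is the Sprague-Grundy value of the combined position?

Stack A is a plain Nim stack of size 12, so its Grundy value is 12.
Build the Grundy sequence for stack B with g(k) = mex{g(k−s) : s ∈ {3, 4, 5}, s ≤ k}:
k:     0  1  2  3  4  5  6  7  8  9
g(k):  0  0  0  1  1  1  2  2  0  0
So g(9) = 0.
The value of a disjunctive sum is the nim-sum of the parts.
Combined value = 12 ⊕ 0 = 12.

12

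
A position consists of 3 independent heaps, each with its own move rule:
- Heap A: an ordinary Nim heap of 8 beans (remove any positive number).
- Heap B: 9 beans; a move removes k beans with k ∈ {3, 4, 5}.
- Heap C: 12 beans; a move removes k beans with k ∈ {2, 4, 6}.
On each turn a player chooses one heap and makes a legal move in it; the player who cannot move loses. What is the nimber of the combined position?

10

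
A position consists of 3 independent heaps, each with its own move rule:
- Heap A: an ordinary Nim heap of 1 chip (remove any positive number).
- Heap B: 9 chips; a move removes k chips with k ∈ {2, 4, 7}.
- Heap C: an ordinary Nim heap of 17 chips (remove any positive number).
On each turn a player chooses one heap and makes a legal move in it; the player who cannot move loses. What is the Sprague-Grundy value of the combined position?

Heap A is a plain Nim heap of size 1, so its Grundy value is 1.
Build the Grundy sequence for heap B with g(k) = mex{g(k−s) : s ∈ {2, 4, 7}, s ≤ k}:
k:     0  1  2  3  4  5  6  7  8  9
g(k):  0  0  1  1  2  2  0  3  1  0
So g(9) = 0.
Heap C is a plain Nim heap of size 17, so its Grundy value is 17.
By the Sprague-Grundy theorem, the Grundy value of a sum of independent games is the XOR of the component values.
Combined value = 1 XOR 0 XOR 17 = 16.

16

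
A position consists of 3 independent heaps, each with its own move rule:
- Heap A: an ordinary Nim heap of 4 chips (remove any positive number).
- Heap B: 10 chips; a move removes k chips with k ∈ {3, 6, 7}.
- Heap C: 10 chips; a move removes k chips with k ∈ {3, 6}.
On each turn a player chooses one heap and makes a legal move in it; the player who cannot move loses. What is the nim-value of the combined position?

4

Heap A is a plain Nim heap of size 4, so its Grundy value is 4.
For heap B, compute g(0), g(1), … with moves {3, 6, 7}:
k:     0  1  2  3  4  5  6  7  8  9 10
g(k):  0  0  0  1  1  1  2  2  2  3  0
So g(10) = 0.
Build the Grundy sequence for heap C with g(k) = mex{g(k−s) : s ∈ {3, 6}, s ≤ k}:
g(0) = mex{} = 0
g(1) = mex{} = 0
g(2) = mex{} = 0
g(3) = mex{0} = 1
g(4) = mex{0} = 1
g(5) = mex{0} = 1
g(6) = mex{0,1} = 2
g(7) = mex{0,1} = 2
g(8) = mex{0,1} = 2
g(9) = mex{1,2} = 0
g(10) = mex{1,2} = 0
So g(10) = 0.
The value of a disjunctive sum is the nim-sum of the parts.
Combined value = 4 ⊕ 0 ⊕ 0 = 4.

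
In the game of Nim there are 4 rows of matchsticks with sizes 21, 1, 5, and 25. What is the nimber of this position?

8

In binary:
  10101  (21)
  00001  (1)
  00101  (5)
  11001  (25)
  -----
  01000  (8)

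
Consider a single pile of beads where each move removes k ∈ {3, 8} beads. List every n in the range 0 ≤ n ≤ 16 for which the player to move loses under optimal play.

Compute g(0), g(1), … for moves {3, 8}:
k:     0  1  2  3  4  5  6  7  8  9 10 11 12 13 14 15 16
g(k):  0  0  0  1  1  1  0  0  2  1  1  0  0  0  1  1  1
The P-positions (g = 0) in 0..16 are 0, 1, 2, 6, 7, 11, 12, 13.

0, 1, 2, 6, 7, 11, 12, 13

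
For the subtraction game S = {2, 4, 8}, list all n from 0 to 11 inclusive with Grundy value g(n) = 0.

0, 1, 6, 7

Build the Grundy sequence with g(k) = mex{g(k−s) : s ∈ {2, 4, 8}, s ≤ k}:
g(0) = mex{} = 0
g(1) = mex{} = 0
g(2) = mex{0} = 1
g(3) = mex{0} = 1
g(4) = mex{0,1} = 2
g(5) = mex{0,1} = 2
g(6) = mex{1,2} = 0
g(7) = mex{1,2} = 0
g(8) = mex{0,2} = 1
g(9) = mex{0,2} = 1
g(10) = mex{0,1} = 2
g(11) = mex{0,1} = 2
The P-positions (g = 0) in 0..11 are 0, 1, 6, 7.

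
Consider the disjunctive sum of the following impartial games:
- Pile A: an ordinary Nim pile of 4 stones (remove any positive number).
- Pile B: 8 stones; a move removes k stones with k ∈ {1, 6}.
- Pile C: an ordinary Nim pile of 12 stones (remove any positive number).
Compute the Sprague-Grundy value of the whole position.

9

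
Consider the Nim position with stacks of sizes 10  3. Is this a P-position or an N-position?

N-position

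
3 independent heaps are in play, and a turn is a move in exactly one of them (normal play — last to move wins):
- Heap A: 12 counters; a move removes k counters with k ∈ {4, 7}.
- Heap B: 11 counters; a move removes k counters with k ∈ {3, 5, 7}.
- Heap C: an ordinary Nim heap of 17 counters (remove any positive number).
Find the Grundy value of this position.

Build the Grundy sequence for heap A with g(k) = mex{g(k−s) : s ∈ {4, 7}, s ≤ k}:
g(0) = mex{} = 0
g(1) = mex{} = 0
g(2) = mex{} = 0
g(3) = mex{} = 0
g(4) = mex{0} = 1
g(5) = mex{0} = 1
g(6) = mex{0} = 1
g(7) = mex{0} = 1
g(8) = mex{0,1} = 2
g(9) = mex{0,1} = 2
g(10) = mex{0,1} = 2
g(11) = mex{1} = 0
g(12) = mex{1,2} = 0
So g(12) = 0.
Grundy values for heap B (subtraction set {3, 5, 7}):
k:     0  1  2  3  4  5  6  7  8  9 10 11
g(k):  0  0  0  1  1  1  2  2  2  3  0  0
So g(11) = 0.
Heap C is a plain Nim heap of size 17, so its Grundy value is 17.
By the Sprague-Grundy theorem, the Grundy value of a sum of independent games is the XOR of the component values.
Combined value = 0 XOR 0 XOR 17 = 17.

17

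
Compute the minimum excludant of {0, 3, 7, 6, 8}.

1

0 is in the set but 1 is not, so the mex is 1.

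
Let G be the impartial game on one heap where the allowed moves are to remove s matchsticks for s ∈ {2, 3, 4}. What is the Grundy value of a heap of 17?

2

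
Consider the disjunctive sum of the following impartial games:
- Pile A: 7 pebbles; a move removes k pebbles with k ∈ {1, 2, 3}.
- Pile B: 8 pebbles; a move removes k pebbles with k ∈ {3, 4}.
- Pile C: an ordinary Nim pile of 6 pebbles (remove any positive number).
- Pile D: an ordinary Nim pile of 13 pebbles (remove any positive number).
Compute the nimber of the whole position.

8

Build the Grundy sequence for pile A with g(k) = mex{g(k−s) : s ∈ {1, 2, 3}, s ≤ k}:
g(0) = mex{} = 0
g(1) = mex{0} = 1
g(2) = mex{0,1} = 2
g(3) = mex{0,1,2} = 3
g(4) = mex{1,2,3} = 0
g(5) = mex{0,2,3} = 1
g(6) = mex{0,1,3} = 2
g(7) = mex{0,1,2} = 3
So g(7) = 3.
Grundy values for pile B (subtraction set {3, 4}):
g(0) = mex{} = 0
g(1) = mex{} = 0
g(2) = mex{} = 0
g(3) = mex{0} = 1
g(4) = mex{0} = 1
g(5) = mex{0} = 1
g(6) = mex{0,1} = 2
g(7) = mex{1} = 0
g(8) = mex{1} = 0
So g(8) = 0.
Pile C is a plain Nim pile of size 6, so its Grundy value is 6.
Pile D is a plain Nim pile of size 13, so its Grundy value is 13.
By the Sprague-Grundy theorem, the Grundy value of a sum of independent games is the XOR of the component values.
Combined value = 3 ⊕ 0 ⊕ 6 ⊕ 13 = 8.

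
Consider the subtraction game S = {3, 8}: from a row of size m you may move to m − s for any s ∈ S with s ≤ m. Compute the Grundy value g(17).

0

Grundy values for subtraction set {3, 8}:
k:     0  1  2  3  4  5  6  7  8  9 10 11 12 13 14 15 16 17
g(k):  0  0  0  1  1  1  0  0  2  1  1  0  0  0  1  1  1  0
So g(17) = 0.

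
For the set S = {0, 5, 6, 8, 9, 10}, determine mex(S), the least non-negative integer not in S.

0 is in the set but 1 is not, so the mex is 1.

1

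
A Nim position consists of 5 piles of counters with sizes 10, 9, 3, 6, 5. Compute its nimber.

3

Compute the nim-sum pairwise:
10 XOR 9 = 3
3 XOR 3 = 0
0 XOR 6 = 6
6 XOR 5 = 3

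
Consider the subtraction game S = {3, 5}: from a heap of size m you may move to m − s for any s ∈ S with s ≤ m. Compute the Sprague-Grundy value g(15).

Build the Grundy sequence with g(k) = mex{g(k−s) : s ∈ {3, 5}, s ≤ k}:
k:     0  1  2  3  4  5  6  7  8  9 10 11 12 13 14 15
g(k):  0  0  0  1  1  1  2  2  0  0  0  1  1  1  2  2
So g(15) = 2.

2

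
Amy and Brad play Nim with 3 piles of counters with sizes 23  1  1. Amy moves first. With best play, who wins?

Amy wins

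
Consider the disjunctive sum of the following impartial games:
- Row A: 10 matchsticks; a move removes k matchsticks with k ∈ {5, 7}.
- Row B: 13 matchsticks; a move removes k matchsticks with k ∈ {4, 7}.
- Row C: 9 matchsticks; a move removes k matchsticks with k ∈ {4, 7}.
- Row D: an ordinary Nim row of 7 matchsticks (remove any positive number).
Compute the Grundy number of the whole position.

7

For row A, compute g(0), g(1), … with moves {5, 7}:
k:     0  1  2  3  4  5  6  7  8  9 10
g(k):  0  0  0  0  0  1  1  1  1  1  2
So g(10) = 2.
Build the Grundy sequence for row B with g(k) = mex{g(k−s) : s ∈ {4, 7}, s ≤ k}:
k:     0  1  2  3  4  5  6  7  8  9 10 11 12 13
g(k):  0  0  0  0  1  1  1  1  2  2  2  0  0  0
So g(13) = 0.
Grundy values for row C (subtraction set {4, 7}):
k:     0  1  2  3  4  5  6  7  8  9
g(k):  0  0  0  0  1  1  1  1  2  2
So g(9) = 2.
Row D is a plain Nim row of size 7, so its Grundy value is 7.
The value of a disjunctive sum is the nim-sum of the parts.
Combined value = 2 ⊕ 0 ⊕ 2 ⊕ 7 = 7.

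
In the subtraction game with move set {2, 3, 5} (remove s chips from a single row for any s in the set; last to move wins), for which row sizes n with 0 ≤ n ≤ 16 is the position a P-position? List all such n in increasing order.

0, 1, 7, 8, 14, 15

Grundy values for subtraction set {2, 3, 5}:
k:     0  1  2  3  4  5  6  7  8  9 10 11 12 13 14 15 16
g(k):  0  0  1  1  2  2  3  0  0  1  1  2  2  3  0  0  1
The P-positions (g = 0) in 0..16 are 0, 1, 7, 8, 14, 15.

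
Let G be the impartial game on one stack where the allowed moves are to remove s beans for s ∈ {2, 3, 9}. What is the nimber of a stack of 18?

1

Compute g(0), g(1), … for moves {2, 3, 9}:
k:     0  1  2  3  4  5  6  7  8  9 10 11 12 13 14 15 16 17 18
g(k):  0  0  1  1  2  0  0  1  1  2  2  0  0  1  1  2  0  0  1
So g(18) = 1.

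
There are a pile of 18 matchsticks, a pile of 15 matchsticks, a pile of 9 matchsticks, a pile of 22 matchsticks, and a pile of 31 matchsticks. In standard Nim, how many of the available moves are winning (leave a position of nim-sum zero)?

Compute the nim-sum pairwise:
18 ^ 15 = 29
29 ^ 9 = 20
20 ^ 22 = 2
2 ^ 31 = 29
The overall nim-sum is X = 29. A pile of size p has a winning move iff p XOR X < p (reduce it to p XOR X).
  18: 18 XOR 29 = 15 < 18 — winning move (to 15).
  15: 15 XOR 29 = 18 ≥ 15 — no move.
  9: 9 XOR 29 = 20 ≥ 9 — no move.
  22: 22 XOR 29 = 11 < 22 — winning move (to 11).
  31: 31 XOR 29 = 2 < 31 — winning move (to 2).
That gives 3 winning moves.

3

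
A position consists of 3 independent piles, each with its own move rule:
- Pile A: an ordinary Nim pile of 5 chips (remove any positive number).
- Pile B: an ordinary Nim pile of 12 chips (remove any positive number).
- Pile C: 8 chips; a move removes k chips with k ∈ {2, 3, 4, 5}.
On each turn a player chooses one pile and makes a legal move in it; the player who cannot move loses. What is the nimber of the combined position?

Pile A is a plain Nim pile of size 5, so its Grundy value is 5.
Pile B is a plain Nim pile of size 12, so its Grundy value is 12.
Build the Grundy sequence for pile C with g(k) = mex{g(k−s) : s ∈ {2, 3, 4, 5}, s ≤ k}:
k:     0  1  2  3  4  5  6  7  8
g(k):  0  0  1  1  2  2  3  0  0
So g(8) = 0.
By the Sprague-Grundy theorem, the Grundy value of a sum of independent games is the XOR of the component values.
Combined value = 5 ⊕ 12 ⊕ 0 = 9.

9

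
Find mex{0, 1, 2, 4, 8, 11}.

The values 0, 1, 2 are all present; 3 is the first non-negative integer missing from the set.

3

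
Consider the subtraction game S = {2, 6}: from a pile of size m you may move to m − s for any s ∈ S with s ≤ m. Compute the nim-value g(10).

Grundy values for subtraction set {2, 6}:
g(0) = mex{} = 0
g(1) = mex{} = 0
g(2) = mex{0} = 1
g(3) = mex{0} = 1
g(4) = mex{1} = 0
g(5) = mex{1} = 0
g(6) = mex{0} = 1
g(7) = mex{0} = 1
g(8) = mex{1} = 0
g(9) = mex{1} = 0
g(10) = mex{0} = 1
So g(10) = 1.

1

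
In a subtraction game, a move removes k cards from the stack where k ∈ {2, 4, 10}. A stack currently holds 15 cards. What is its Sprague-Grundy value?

1

Build the Grundy sequence with g(k) = mex{g(k−s) : s ∈ {2, 4, 10}, s ≤ k}:
k:     0  1  2  3  4  5  6  7  8  9 10 11 12 13 14 15
g(k):  0  0  1  1  2  2  0  0  1  1  2  2  0  0  1  1
So g(15) = 1.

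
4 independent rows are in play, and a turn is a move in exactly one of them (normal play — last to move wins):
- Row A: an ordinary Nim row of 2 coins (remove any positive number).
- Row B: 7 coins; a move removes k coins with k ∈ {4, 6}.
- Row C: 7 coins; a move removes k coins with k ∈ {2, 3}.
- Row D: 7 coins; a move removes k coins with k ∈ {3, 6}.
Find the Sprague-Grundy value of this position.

0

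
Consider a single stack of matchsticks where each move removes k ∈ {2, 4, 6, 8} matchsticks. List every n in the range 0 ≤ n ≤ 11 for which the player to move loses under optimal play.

0, 1, 10, 11

Compute g(0), g(1), … for moves {2, 4, 6, 8}:
g(0) = mex{} = 0
g(1) = mex{} = 0
g(2) = mex{0} = 1
g(3) = mex{0} = 1
g(4) = mex{0,1} = 2
g(5) = mex{0,1} = 2
g(6) = mex{0,1,2} = 3
g(7) = mex{0,1,2} = 3
g(8) = mex{0,1,2,3} = 4
g(9) = mex{0,1,2,3} = 4
g(10) = mex{1,2,3,4} = 0
g(11) = mex{1,2,3,4} = 0
The P-positions (g = 0) in 0..11 are 0, 1, 10, 11.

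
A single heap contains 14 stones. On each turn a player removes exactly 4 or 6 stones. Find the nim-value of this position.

Build the Grundy sequence with g(k) = mex{g(k−s) : s ∈ {4, 6}, s ≤ k}:
k:     0  1  2  3  4  5  6  7  8  9 10 11 12 13 14
g(k):  0  0  0  0  1  1  1  1  2  2  0  0  0  0  1
So g(14) = 1.

1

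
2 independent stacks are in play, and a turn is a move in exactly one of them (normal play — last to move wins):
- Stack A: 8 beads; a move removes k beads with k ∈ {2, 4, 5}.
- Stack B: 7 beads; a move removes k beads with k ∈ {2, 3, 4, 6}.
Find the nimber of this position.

3

Grundy values for stack A (subtraction set {2, 4, 5}):
k:     0  1  2  3  4  5  6  7  8
g(k):  0  0  1  1  2  2  3  0  0
So g(8) = 0.
Grundy values for stack B (subtraction set {2, 3, 4, 6}):
k:     0  1  2  3  4  5  6  7
g(k):  0  0  1  1  2  2  3  3
So g(7) = 3.
By the Sprague-Grundy theorem, the Grundy value of a sum of independent games is the XOR of the component values.
Combined value = 0 ⊕ 3 = 3.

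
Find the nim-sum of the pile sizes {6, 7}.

1

Nim-sum: 6 ⊕ 7 = 1.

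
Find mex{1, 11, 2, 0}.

The values 0, 1, 2 are all present; 3 is the first non-negative integer missing from the set.

3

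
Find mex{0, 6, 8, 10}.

0 is in the set but 1 is not, so the mex is 1.

1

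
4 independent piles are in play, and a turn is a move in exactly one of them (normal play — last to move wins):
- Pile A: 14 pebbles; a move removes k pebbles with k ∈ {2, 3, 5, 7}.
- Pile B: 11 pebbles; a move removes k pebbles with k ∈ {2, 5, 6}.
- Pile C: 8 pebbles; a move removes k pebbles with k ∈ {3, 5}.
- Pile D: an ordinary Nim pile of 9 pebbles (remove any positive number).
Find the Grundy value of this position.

11

For pile A, compute g(0), g(1), … with moves {2, 3, 5, 7}:
k:     0  1  2  3  4  5  6  7  8  9 10 11 12 13 14
g(k):  0  0  1  1  2  2  3  3  4  0  0  1  1  2  2
So g(14) = 2.
For pile B, compute g(0), g(1), … with moves {2, 5, 6}:
k:     0  1  2  3  4  5  6  7  8  9 10 11
g(k):  0  0  1  1  0  2  1  3  0  2  1  0
So g(11) = 0.
For pile C, compute g(0), g(1), … with moves {3, 5}:
k:     0  1  2  3  4  5  6  7  8
g(k):  0  0  0  1  1  1  2  2  0
So g(8) = 0.
Pile D is a plain Nim pile of size 9, so its Grundy value is 9.
The value of a disjunctive sum is the nim-sum of the parts.
Combined value = 2 ⊕ 0 ⊕ 0 ⊕ 9 = 11.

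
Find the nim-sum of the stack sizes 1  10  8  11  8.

Write each in binary and XOR column by column:
  0001  (1)
  1010  (10)
  1000  (8)
  1011  (11)
  1000  (8)
  ----
  0000  (0)

0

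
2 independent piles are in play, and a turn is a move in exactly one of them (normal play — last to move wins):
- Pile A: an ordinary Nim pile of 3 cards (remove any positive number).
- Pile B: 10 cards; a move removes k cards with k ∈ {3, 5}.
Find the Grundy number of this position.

3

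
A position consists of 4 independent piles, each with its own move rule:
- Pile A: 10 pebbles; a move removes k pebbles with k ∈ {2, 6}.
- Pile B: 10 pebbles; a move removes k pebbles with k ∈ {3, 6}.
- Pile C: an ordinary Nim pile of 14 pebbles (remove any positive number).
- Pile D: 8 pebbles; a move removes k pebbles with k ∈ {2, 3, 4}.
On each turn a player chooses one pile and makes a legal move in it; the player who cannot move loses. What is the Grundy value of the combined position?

14

For pile A, compute g(0), g(1), … with moves {2, 6}:
k:     0  1  2  3  4  5  6  7  8  9 10
g(k):  0  0  1  1  0  0  1  1  0  0  1
So g(10) = 1.
For pile B, compute g(0), g(1), … with moves {3, 6}:
k:     0  1  2  3  4  5  6  7  8  9 10
g(k):  0  0  0  1  1  1  2  2  2  0  0
So g(10) = 0.
Pile C is a plain Nim pile of size 14, so its Grundy value is 14.
Build the Grundy sequence for pile D with g(k) = mex{g(k−s) : s ∈ {2, 3, 4}, s ≤ k}:
k:     0  1  2  3  4  5  6  7  8
g(k):  0  0  1  1  2  2  0  0  1
So g(8) = 1.
The value of a disjunctive sum is the nim-sum of the parts.
Combined value = 1 XOR 0 XOR 14 XOR 1 = 14.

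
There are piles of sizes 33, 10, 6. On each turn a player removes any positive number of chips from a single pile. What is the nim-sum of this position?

Nim-sum: 33 XOR 10 XOR 6 = 45.

45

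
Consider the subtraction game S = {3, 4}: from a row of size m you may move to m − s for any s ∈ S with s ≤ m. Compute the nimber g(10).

Grundy values for subtraction set {3, 4}:
g(0) = mex{} = 0
g(1) = mex{} = 0
g(2) = mex{} = 0
g(3) = mex{0} = 1
g(4) = mex{0} = 1
g(5) = mex{0} = 1
g(6) = mex{0,1} = 2
g(7) = mex{1} = 0
g(8) = mex{1} = 0
g(9) = mex{1,2} = 0
g(10) = mex{0,2} = 1
So g(10) = 1.

1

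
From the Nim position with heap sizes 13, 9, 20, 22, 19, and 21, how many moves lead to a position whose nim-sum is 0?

Nim-sum: 13 ⊕ 9 ⊕ 20 ⊕ 22 ⊕ 19 ⊕ 21 = 0.
The nim-sum is already 0, so every move leaves a nonzero nim-sum — there are no winning moves.

0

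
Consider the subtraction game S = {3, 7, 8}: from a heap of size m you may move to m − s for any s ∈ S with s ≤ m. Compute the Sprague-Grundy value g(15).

Compute g(0), g(1), … for moves {3, 7, 8}:
k:     0  1  2  3  4  5  6  7  8  9 10 11 12 13 14 15
g(k):  0  0  0  1  1  1  0  2  2  1  3  0  0  2  1  1
So g(15) = 1.

1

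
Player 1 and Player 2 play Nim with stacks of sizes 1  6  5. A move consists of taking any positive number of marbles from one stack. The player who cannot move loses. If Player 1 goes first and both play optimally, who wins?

In binary:
  001  (1)
  110  (6)
  101  (5)
  ---
  010  (2)
The nim-sum is 2 ≠ 0, so this is an N-position: the player to move can win; Player 1 has a winning move.

Player 1 wins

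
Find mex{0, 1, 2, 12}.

The values 0, 1, 2 are all present; 3 is the first non-negative integer missing from the set.

3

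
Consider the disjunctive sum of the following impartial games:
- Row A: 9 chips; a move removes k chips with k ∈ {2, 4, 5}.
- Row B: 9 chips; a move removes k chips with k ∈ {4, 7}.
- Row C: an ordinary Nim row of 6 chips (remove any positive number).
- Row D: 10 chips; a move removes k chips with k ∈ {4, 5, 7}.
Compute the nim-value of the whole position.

7

Build the Grundy sequence for row A with g(k) = mex{g(k−s) : s ∈ {2, 4, 5}, s ≤ k}:
g(0) = mex{} = 0
g(1) = mex{} = 0
g(2) = mex{0} = 1
g(3) = mex{0} = 1
g(4) = mex{0,1} = 2
g(5) = mex{0,1} = 2
g(6) = mex{0,1,2} = 3
g(7) = mex{1,2} = 0
g(8) = mex{1,2,3} = 0
g(9) = mex{0,2} = 1
So g(9) = 1.
Grundy values for row B (subtraction set {4, 7}):
k:     0  1  2  3  4  5  6  7  8  9
g(k):  0  0  0  0  1  1  1  1  2  2
So g(9) = 2.
Row C is a plain Nim row of size 6, so its Grundy value is 6.
For row D, compute g(0), g(1), … with moves {4, 5, 7}:
g(0) = mex{} = 0
g(1) = mex{} = 0
g(2) = mex{} = 0
g(3) = mex{} = 0
g(4) = mex{0} = 1
g(5) = mex{0} = 1
g(6) = mex{0} = 1
g(7) = mex{0} = 1
g(8) = mex{0,1} = 2
g(9) = mex{0,1} = 2
g(10) = mex{0,1} = 2
So g(10) = 2.
The value of a disjunctive sum is the nim-sum of the parts.
Combined value = 1 XOR 2 XOR 6 XOR 2 = 7.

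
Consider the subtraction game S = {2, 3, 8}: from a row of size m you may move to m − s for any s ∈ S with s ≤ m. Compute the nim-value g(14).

2

Compute g(0), g(1), … for moves {2, 3, 8}:
g(0) = mex{} = 0
g(1) = mex{} = 0
g(2) = mex{0} = 1
g(3) = mex{0} = 1
g(4) = mex{0,1} = 2
g(5) = mex{1} = 0
g(6) = mex{1,2} = 0
g(7) = mex{0,2} = 1
g(8) = mex{0} = 1
g(9) = mex{0,1} = 2
g(10) = mex{1} = 0
g(11) = mex{1,2} = 0
g(12) = mex{0,2} = 1
g(13) = mex{0} = 1
g(14) = mex{0,1} = 2
So g(14) = 2.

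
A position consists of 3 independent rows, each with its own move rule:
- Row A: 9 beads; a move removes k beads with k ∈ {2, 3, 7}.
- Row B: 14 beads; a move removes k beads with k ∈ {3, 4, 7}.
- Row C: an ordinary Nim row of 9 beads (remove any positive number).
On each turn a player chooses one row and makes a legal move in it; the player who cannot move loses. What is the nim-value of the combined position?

10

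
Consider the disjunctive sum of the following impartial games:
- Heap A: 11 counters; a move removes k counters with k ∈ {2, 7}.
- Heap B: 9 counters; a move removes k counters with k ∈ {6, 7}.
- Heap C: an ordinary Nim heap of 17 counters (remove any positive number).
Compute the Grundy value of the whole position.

17

Build the Grundy sequence for heap A with g(k) = mex{g(k−s) : s ∈ {2, 7}, s ≤ k}:
g(0) = mex{} = 0
g(1) = mex{} = 0
g(2) = mex{0} = 1
g(3) = mex{0} = 1
g(4) = mex{1} = 0
g(5) = mex{1} = 0
g(6) = mex{0} = 1
g(7) = mex{0} = 1
g(8) = mex{0,1} = 2
g(9) = mex{1} = 0
g(10) = mex{1,2} = 0
g(11) = mex{0} = 1
So g(11) = 1.
Build the Grundy sequence for heap B with g(k) = mex{g(k−s) : s ∈ {6, 7}, s ≤ k}:
g(0) = mex{} = 0
g(1) = mex{} = 0
g(2) = mex{} = 0
g(3) = mex{} = 0
g(4) = mex{} = 0
g(5) = mex{} = 0
g(6) = mex{0} = 1
g(7) = mex{0} = 1
g(8) = mex{0} = 1
g(9) = mex{0} = 1
So g(9) = 1.
Heap C is a plain Nim heap of size 17, so its Grundy value is 17.
The value of a disjunctive sum is the nim-sum of the parts.
Combined value = 1 ⊕ 1 ⊕ 17 = 17.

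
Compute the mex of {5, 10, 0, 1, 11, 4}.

2

The values 0, 1 are all present; 2 is the first non-negative integer missing from the set.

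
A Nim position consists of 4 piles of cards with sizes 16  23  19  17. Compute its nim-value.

Nim-sum: 16 ^ 23 ^ 19 ^ 17 = 5.

5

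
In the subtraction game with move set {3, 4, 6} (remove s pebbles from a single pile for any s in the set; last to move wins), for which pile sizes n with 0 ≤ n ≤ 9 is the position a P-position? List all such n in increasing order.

Build the Grundy sequence with g(k) = mex{g(k−s) : s ∈ {3, 4, 6}, s ≤ k}:
g(0) = mex{} = 0
g(1) = mex{} = 0
g(2) = mex{} = 0
g(3) = mex{0} = 1
g(4) = mex{0} = 1
g(5) = mex{0} = 1
g(6) = mex{0,1} = 2
g(7) = mex{0,1} = 2
g(8) = mex{0,1} = 2
g(9) = mex{1,2} = 0
The P-positions (g = 0) in 0..9 are 0, 1, 2, 9.

0, 1, 2, 9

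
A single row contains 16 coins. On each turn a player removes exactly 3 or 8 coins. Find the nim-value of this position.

1

Compute g(0), g(1), … for moves {3, 8}:
k:     0  1  2  3  4  5  6  7  8  9 10 11 12 13 14 15 16
g(k):  0  0  0  1  1  1  0  0  2  1  1  0  0  0  1  1  1
So g(16) = 1.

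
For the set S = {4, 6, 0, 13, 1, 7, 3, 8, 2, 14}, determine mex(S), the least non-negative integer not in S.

5

The values 0, 1, 2, 3, 4 are all present; 5 is the first non-negative integer missing from the set.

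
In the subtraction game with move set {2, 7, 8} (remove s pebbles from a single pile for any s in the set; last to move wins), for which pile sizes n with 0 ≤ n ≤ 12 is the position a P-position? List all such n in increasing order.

Compute g(0), g(1), … for moves {2, 7, 8}:
g(0) = mex{} = 0
g(1) = mex{} = 0
g(2) = mex{0} = 1
g(3) = mex{0} = 1
g(4) = mex{1} = 0
g(5) = mex{1} = 0
g(6) = mex{0} = 1
g(7) = mex{0} = 1
g(8) = mex{0,1} = 2
g(9) = mex{0,1} = 2
g(10) = mex{1,2} = 0
g(11) = mex{0,1,2} = 3
g(12) = mex{0} = 1
The P-positions (g = 0) in 0..12 are 0, 1, 4, 5, 10.

0, 1, 4, 5, 10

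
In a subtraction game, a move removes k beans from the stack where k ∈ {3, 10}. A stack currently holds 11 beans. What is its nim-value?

1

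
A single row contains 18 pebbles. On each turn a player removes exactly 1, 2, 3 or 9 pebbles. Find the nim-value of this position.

Grundy values for subtraction set {1, 2, 3, 9}:
k:     0  1  2  3  4  5  6  7  8  9 10 11 12 13 14 15 16 17 18
g(k):  0  1  2  3  0  1  2  3  0  1  2  3  0  1  2  3  0  1  2
So g(18) = 2.

2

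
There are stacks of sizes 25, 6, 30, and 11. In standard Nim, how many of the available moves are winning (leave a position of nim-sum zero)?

Bitwise XOR of the heap sizes:
  11001  (25)
  00110  (6)
  11110  (30)
  01011  (11)
  -----
  01010  (10)
The overall nim-sum is X = 10. A stack of size p has a winning move iff p XOR X < p (reduce it to p XOR X).
  25: 25 XOR 10 = 19 < 25 — winning move (to 19).
  6: 6 XOR 10 = 12 ≥ 6 — no move.
  30: 30 XOR 10 = 20 < 30 — winning move (to 20).
  11: 11 XOR 10 = 1 < 11 — winning move (to 1).
That gives 3 winning moves.

3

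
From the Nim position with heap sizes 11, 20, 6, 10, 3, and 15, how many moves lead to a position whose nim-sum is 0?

Compute the nim-sum pairwise:
11 ^ 20 = 31
31 ^ 6 = 25
25 ^ 10 = 19
19 ^ 3 = 16
16 ^ 15 = 31
The overall nim-sum is X = 31. A heap of size p has a winning move iff p XOR X < p (reduce it to p XOR X).
  11: 11 XOR 31 = 20 ≥ 11 — no move.
  20: 20 XOR 31 = 11 < 20 — winning move (to 11).
  6: 6 XOR 31 = 25 ≥ 6 — no move.
  10: 10 XOR 31 = 21 ≥ 10 — no move.
  3: 3 XOR 31 = 28 ≥ 3 — no move.
  15: 15 XOR 31 = 16 ≥ 15 — no move.
That gives 1 winning move.

1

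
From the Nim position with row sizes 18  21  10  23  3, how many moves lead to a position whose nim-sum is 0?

3

Bitwise XOR of the heap sizes:
  10010  (18)
  10101  (21)
  01010  (10)
  10111  (23)
  00011  (3)
  -----
  11001  (25)
The overall nim-sum is X = 25. A row of size p has a winning move iff p XOR X < p (reduce it to p XOR X).
  18: 18 XOR 25 = 11 < 18 — winning move (to 11).
  21: 21 XOR 25 = 12 < 21 — winning move (to 12).
  10: 10 XOR 25 = 19 ≥ 10 — no move.
  23: 23 XOR 25 = 14 < 23 — winning move (to 14).
  3: 3 XOR 25 = 26 ≥ 3 — no move.
That gives 3 winning moves.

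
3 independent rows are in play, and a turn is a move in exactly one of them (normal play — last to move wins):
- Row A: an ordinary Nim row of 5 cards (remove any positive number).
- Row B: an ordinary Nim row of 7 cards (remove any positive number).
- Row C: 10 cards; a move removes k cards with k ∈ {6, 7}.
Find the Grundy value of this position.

Row A is a plain Nim row of size 5, so its Grundy value is 5.
Row B is a plain Nim row of size 7, so its Grundy value is 7.
Grundy values for row C (subtraction set {6, 7}):
k:     0  1  2  3  4  5  6  7  8  9 10
g(k):  0  0  0  0  0  0  1  1  1  1  1
So g(10) = 1.
The value of a disjunctive sum is the nim-sum of the parts.
Combined value = 5 ⊕ 7 ⊕ 1 = 3.

3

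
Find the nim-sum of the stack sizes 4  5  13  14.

2

Compute the nim-sum pairwise:
4 XOR 5 = 1
1 XOR 13 = 12
12 XOR 14 = 2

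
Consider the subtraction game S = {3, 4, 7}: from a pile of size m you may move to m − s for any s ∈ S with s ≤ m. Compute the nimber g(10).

0

Build the Grundy sequence with g(k) = mex{g(k−s) : s ∈ {3, 4, 7}, s ≤ k}:
g(0) = mex{} = 0
g(1) = mex{} = 0
g(2) = mex{} = 0
g(3) = mex{0} = 1
g(4) = mex{0} = 1
g(5) = mex{0} = 1
g(6) = mex{0,1} = 2
g(7) = mex{0,1} = 2
g(8) = mex{0,1} = 2
g(9) = mex{0,1,2} = 3
g(10) = mex{1,2} = 0
So g(10) = 0.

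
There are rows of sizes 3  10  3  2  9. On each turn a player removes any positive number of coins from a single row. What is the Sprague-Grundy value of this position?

Compute the nim-sum pairwise:
3 XOR 10 = 9
9 XOR 3 = 10
10 XOR 2 = 8
8 XOR 9 = 1

1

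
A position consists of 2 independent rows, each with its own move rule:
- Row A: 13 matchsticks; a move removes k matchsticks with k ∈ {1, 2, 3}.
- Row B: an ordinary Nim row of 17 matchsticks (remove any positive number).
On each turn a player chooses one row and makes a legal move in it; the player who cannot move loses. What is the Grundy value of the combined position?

16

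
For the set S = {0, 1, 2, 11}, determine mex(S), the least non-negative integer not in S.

The values 0, 1, 2 are all present; 3 is the first non-negative integer missing from the set.

3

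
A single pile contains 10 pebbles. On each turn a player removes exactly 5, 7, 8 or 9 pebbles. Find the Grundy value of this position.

2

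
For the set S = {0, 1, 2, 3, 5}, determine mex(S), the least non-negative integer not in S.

4

The values 0, 1, 2, 3 are all present; 4 is the first non-negative integer missing from the set.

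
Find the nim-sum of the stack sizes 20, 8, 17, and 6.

11

In binary:
  10100  (20)
  01000  (8)
  10001  (17)
  00110  (6)
  -----
  01011  (11)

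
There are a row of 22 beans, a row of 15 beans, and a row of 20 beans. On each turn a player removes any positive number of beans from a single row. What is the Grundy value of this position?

13

In binary:
  10110  (22)
  01111  (15)
  10100  (20)
  -----
  01101  (13)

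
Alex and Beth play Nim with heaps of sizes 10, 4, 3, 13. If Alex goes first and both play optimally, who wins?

Nim-sum: 10 ⊕ 4 ⊕ 3 ⊕ 13 = 0.
The nim-sum is 0, so this is a P-position: the player to move is in a losing position under optimal play; Alex is about to move from it and so loses — Beth wins.

Beth wins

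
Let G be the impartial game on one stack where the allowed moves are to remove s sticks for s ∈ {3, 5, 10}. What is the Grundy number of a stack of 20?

1

Grundy values for subtraction set {3, 5, 10}:
k:     0  1  2  3  4  5  6  7  8  9 10 11 12 13 14 15 16 17 18 19 20
g(k):  0  0  0  1  1  1  2  2  0  0  3  1  1  2  2  0  0  0  1  1  1
So g(20) = 1.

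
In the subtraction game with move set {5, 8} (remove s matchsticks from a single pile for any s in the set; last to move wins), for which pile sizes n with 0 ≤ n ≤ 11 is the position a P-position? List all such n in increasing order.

Grundy values for subtraction set {5, 8}:
g(0) = mex{} = 0
g(1) = mex{} = 0
g(2) = mex{} = 0
g(3) = mex{} = 0
g(4) = mex{} = 0
g(5) = mex{0} = 1
g(6) = mex{0} = 1
g(7) = mex{0} = 1
g(8) = mex{0} = 1
g(9) = mex{0} = 1
g(10) = mex{0,1} = 2
g(11) = mex{0,1} = 2
The P-positions (g = 0) in 0..11 are 0, 1, 2, 3, 4.

0, 1, 2, 3, 4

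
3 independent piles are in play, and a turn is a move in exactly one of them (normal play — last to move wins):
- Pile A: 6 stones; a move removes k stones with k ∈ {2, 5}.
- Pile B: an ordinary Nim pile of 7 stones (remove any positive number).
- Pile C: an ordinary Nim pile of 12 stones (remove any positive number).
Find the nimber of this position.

For pile A, compute g(0), g(1), … with moves {2, 5}:
k:     0  1  2  3  4  5  6
g(k):  0  0  1  1  0  2  1
So g(6) = 1.
Pile B is a plain Nim pile of size 7, so its Grundy value is 7.
Pile C is a plain Nim pile of size 12, so its Grundy value is 12.
The value of a disjunctive sum is the nim-sum of the parts.
Combined value = 1 ⊕ 7 ⊕ 12 = 10.

10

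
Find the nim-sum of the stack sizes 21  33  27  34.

13

Bitwise XOR of the heap sizes:
  010101  (21)
  100001  (33)
  011011  (27)
  100010  (34)
  ------
  001101  (13)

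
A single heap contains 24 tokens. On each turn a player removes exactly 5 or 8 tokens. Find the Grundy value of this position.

2

Build the Grundy sequence with g(k) = mex{g(k−s) : s ∈ {5, 8}, s ≤ k}:
k:     0  1  2  3  4  5  6  7  8  9 10 11 12 13 14 15 16 17 18 19 20 21 22 23 24
g(k):  0  0  0  0  0  1  1  1  1  1  2  2  2  0  0  0  0  0  1  1  1  1  1  2  2
So g(24) = 2.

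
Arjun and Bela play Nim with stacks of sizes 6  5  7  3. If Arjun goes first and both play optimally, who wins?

In binary:
  110  (6)
  101  (5)
  111  (7)
  011  (3)
  ---
  111  (7)
The nim-sum is 7 ≠ 0, so this is an N-position: the player to move can win; Arjun has a winning move.

Arjun wins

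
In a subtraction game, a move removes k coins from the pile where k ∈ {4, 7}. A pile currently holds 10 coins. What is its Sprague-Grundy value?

2

Build the Grundy sequence with g(k) = mex{g(k−s) : s ∈ {4, 7}, s ≤ k}:
k:     0  1  2  3  4  5  6  7  8  9 10
g(k):  0  0  0  0  1  1  1  1  2  2  2
So g(10) = 2.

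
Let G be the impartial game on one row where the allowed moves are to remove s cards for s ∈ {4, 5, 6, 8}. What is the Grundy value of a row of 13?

Compute g(0), g(1), … for moves {4, 5, 6, 8}:
k:     0  1  2  3  4  5  6  7  8  9 10 11 12 13
g(k):  0  0  0  0  1  1  1  1  2  2  2  2  0  0
So g(13) = 0.

0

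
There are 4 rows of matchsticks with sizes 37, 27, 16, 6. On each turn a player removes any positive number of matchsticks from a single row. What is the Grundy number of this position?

40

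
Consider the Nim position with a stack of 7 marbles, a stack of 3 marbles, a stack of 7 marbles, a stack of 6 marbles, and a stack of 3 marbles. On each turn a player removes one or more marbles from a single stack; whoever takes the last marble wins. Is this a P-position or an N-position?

N-position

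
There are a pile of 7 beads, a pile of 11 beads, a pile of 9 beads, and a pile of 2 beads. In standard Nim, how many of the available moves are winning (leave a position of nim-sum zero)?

1

Bitwise XOR of the heap sizes:
  0111  (7)
  1011  (11)
  1001  (9)
  0010  (2)
  ----
  0111  (7)
The overall nim-sum is X = 7. A pile of size p has a winning move iff p XOR X < p (reduce it to p XOR X).
  7: 7 XOR 7 = 0 < 7 — winning move (to 0).
  11: 11 XOR 7 = 12 ≥ 11 — no move.
  9: 9 XOR 7 = 14 ≥ 9 — no move.
  2: 2 XOR 7 = 5 ≥ 2 — no move.
That gives 1 winning move.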